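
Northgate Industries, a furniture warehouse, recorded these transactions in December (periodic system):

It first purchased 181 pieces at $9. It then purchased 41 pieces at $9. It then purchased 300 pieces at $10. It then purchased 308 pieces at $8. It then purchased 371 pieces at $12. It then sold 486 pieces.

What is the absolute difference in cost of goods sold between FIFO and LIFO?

$734

FIFO COGS: 181 @ $9 + 41 @ $9 + 264 @ $10 = $4,638
LIFO COGS: 371 @ $12 + 115 @ $8 = $5,372
Difference = |$4,638 − $5,372| = $734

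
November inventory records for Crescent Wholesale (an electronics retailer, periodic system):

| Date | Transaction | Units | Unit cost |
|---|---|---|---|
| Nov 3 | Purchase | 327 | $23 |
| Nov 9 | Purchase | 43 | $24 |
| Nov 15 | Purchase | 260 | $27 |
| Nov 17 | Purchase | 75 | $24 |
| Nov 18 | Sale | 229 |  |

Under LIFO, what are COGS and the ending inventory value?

COGS = $5,958; ending inventory = $11,415

Nov 18, 229 sold [LIFO — newest first]: 75 @ $24 + 154 @ $27 = $5,958
Ending inventory: 327 @ $23 + 43 @ $24 + 106 @ $27 = $11,415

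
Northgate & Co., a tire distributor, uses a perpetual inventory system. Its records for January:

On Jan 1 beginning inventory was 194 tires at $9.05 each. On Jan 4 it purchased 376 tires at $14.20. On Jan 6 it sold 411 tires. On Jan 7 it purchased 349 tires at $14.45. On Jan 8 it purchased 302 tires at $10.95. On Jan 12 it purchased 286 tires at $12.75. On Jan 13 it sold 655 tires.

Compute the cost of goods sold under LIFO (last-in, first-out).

COGS = $13,577.50

Jan 6, 411 sold [LIFO — newest first]: 376 @ $14.20 + 35 @ $9.05 = $5,655.95
Jan 13, 655 sold [LIFO — newest first]: 286 @ $12.75 + 302 @ $10.95 + 67 @ $14.45 = $7,921.55
Total COGS = $5,655.95 + $7,921.55 = $13,577.50
Ending inventory: 159 @ $9.05 + 282 @ $14.45 = $5,513.85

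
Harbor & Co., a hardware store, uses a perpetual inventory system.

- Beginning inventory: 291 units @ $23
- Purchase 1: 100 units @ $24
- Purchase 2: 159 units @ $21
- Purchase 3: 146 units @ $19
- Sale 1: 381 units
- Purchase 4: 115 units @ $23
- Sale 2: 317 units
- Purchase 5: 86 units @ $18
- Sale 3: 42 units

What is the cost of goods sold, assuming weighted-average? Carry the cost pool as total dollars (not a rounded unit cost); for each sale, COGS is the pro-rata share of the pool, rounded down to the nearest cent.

After Beginning: 291 on hand, pool $6,693.00 (≈ $23.0000 each)
After Purchase 1: 391 on hand, pool $9,093.00 (≈ $23.2558 each)
After Purchase 2: 550 on hand, pool $12,432.00 (≈ $22.6036 each)
After Purchase 3: 696 on hand, pool $15,206.00 (≈ $21.8477 each)
Sale 1, sell 381: 381/696 × $15,206.00 → $8,323.97
After Purchase 4: 430 on hand, pool $9,527.03 (≈ $22.1559 each)
Sale 2, sell 317: 317/430 × $9,527.03 → $7,023.41
After Purchase 5: 199 on hand, pool $4,051.62 (≈ $20.3599 each)
Sale 3, sell 42: 42/199 × $4,051.62 → $855.11
Total COGS = $8,323.97 + $7,023.41 + $855.11 = $16,202.49
Ending inventory (cost pool remaining) = $3,196.51

COGS = $16,202.49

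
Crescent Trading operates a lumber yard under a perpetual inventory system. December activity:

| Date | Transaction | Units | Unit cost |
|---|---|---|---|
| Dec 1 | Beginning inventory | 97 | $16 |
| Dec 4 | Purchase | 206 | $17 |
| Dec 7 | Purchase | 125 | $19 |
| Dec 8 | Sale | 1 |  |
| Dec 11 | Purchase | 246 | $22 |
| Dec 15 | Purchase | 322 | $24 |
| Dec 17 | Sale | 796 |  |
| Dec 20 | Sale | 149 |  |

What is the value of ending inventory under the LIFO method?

Ending inventory = $800

Dec 8, 1 sold [LIFO — newest first]: 1 @ $19 = $19
Dec 17, 796 sold [LIFO — newest first]: 322 @ $24 + 246 @ $22 + 124 @ $19 + 104 @ $17 = $17,264
Dec 20, 149 sold [LIFO — newest first]: 102 @ $17 + 47 @ $16 = $2,486
Total COGS = $19 + $17,264 + $2,486 = $19,769
Ending inventory: 50 @ $16 = $800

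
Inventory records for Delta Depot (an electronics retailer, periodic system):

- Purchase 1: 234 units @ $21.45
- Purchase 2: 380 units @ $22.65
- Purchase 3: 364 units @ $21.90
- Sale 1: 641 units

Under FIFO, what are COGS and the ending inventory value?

COGS = $14,217.60; ending inventory = $7,380.30

Sale 1 (641) [FIFO — oldest first]: 234 @ $21.45 + 380 @ $22.65 + 27 @ $21.90 = $14,217.60
Ending inventory: 337 @ $21.90 = $7,380.30
Check: goods available $21,597.90 = COGS $14,217.60 + ending $7,380.30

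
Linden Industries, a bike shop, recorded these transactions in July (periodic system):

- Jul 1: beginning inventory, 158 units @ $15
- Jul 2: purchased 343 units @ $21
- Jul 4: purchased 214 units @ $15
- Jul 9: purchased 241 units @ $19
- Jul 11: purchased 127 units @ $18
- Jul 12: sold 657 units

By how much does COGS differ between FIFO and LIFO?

FIFO COGS: 158 @ $15 + 343 @ $21 + 156 @ $15 = $11,913
LIFO COGS: 127 @ $18 + 241 @ $19 + 214 @ $15 + 75 @ $21 = $11,650
Difference = |$11,913 − $11,650| = $263

$263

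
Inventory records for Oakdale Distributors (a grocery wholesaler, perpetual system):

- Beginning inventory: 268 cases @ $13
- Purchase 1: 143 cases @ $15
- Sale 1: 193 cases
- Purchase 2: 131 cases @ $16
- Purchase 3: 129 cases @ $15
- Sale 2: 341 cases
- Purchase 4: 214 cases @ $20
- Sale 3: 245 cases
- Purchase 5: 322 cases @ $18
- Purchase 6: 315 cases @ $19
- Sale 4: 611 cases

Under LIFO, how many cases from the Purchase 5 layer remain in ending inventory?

Sale 1 (193) [LIFO — newest first]: 143 @ $15 + 50 @ $13 = $2,795
Sale 2 (341) [LIFO — newest first]: 129 @ $15 + 131 @ $16 + 81 @ $13 = $5,084
Sale 3 (245) [LIFO — newest first]: 214 @ $20 + 31 @ $13 = $4,683
Sale 4 (611) [LIFO — newest first]: 315 @ $19 + 296 @ $18 = $11,313
Total COGS = $2,795 + $5,084 + $4,683 + $11,313 = $23,875
Ending inventory: 106 @ $13 + 26 @ $18 = $1,846

26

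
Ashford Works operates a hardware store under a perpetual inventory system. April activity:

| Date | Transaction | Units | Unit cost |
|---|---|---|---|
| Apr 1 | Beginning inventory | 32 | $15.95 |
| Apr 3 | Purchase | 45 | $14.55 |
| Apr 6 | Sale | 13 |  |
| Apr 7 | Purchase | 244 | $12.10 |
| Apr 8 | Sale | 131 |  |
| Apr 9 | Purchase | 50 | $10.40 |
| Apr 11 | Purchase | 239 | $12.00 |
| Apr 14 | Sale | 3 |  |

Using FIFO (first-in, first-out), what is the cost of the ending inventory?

Ending inventory = $5,493.40

Apr 6, 13 sold [FIFO — oldest first]: 13 @ $15.95 = $207.35
Apr 8, 131 sold [FIFO — oldest first]: 19 @ $15.95 + 45 @ $14.55 + 67 @ $12.10 = $1,768.50
Apr 14, 3 sold [FIFO — oldest first]: 3 @ $12.10 = $36.30
Total COGS = $207.35 + $1,768.50 + $36.30 = $2,012.15
Ending inventory: 174 @ $12.10 + 50 @ $10.40 + 239 @ $12.00 = $5,493.40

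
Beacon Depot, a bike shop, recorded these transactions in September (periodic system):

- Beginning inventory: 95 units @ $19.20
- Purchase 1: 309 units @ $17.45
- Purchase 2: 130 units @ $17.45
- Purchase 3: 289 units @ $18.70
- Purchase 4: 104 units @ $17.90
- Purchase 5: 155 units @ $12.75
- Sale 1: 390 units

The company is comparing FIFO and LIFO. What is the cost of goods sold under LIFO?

COGS = $6,287.55

FIFO COGS: 95 @ $19.20 + 295 @ $17.45 = $6,971.75
LIFO COGS: 155 @ $12.75 + 104 @ $17.90 + 131 @ $18.70 = $6,287.55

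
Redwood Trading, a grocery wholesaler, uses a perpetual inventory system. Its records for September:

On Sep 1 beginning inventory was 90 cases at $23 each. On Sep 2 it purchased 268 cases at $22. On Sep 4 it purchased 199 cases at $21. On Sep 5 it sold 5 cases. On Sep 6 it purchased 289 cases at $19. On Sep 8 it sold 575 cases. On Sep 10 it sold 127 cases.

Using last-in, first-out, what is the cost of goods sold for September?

Sep 5, 5 sold [LIFO — newest first]: 5 @ $21 = $105
Sep 8, 575 sold [LIFO — newest first]: 289 @ $19 + 194 @ $21 + 92 @ $22 = $11,589
Sep 10, 127 sold [LIFO — newest first]: 127 @ $22 = $2,794
Total COGS = $105 + $11,589 + $2,794 = $14,488
Ending inventory: 90 @ $23 + 49 @ $22 = $3,148
Check: goods available $17,636 = COGS $14,488 + ending $3,148

COGS = $14,488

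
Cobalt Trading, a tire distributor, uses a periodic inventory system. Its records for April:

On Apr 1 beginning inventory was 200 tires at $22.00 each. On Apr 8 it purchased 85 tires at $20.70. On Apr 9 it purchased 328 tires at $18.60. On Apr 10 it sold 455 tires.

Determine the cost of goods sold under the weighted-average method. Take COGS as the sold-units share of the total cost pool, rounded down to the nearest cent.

COGS = $9,100.22

Apr 10, sell 455: 455/613 × $12,260.30 → $9,100.22
Ending inventory (cost pool remaining) = $3,160.08
Check: goods available $12,260.30 = COGS $9,100.22 + ending $3,160.08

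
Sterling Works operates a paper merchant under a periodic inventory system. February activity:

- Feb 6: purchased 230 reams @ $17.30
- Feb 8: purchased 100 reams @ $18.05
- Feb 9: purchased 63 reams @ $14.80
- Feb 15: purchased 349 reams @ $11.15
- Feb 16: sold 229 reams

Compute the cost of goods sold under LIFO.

COGS = $2,553.35

Feb 16, 229 sold [LIFO — newest first]: 229 @ $11.15 = $2,553.35
Ending inventory: 230 @ $17.30 + 100 @ $18.05 + 63 @ $14.80 + 120 @ $11.15 = $8,054.40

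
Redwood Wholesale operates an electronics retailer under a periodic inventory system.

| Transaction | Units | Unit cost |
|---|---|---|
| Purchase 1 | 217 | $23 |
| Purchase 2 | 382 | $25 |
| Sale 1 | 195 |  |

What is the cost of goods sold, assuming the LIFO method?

Sale 1 (195) [LIFO — newest first]: 195 @ $25 = $4,875
Ending inventory: 217 @ $23 + 187 @ $25 = $9,666
Check: goods available $14,541 = COGS $4,875 + ending $9,666

COGS = $4,875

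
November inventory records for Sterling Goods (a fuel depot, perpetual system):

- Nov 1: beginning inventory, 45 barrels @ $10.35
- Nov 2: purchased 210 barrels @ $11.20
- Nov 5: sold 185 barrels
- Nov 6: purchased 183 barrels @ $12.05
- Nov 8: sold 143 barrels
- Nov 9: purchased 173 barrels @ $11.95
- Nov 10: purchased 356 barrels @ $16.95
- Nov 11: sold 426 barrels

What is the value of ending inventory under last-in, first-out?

Nov 5, 185 sold [LIFO — newest first]: 185 @ $11.20 = $2,072.00
Nov 8, 143 sold [LIFO — newest first]: 143 @ $12.05 = $1,723.15
Nov 11, 426 sold [LIFO — newest first]: 356 @ $16.95 + 70 @ $11.95 = $6,870.70
Total COGS = $2,072.00 + $1,723.15 + $6,870.70 = $10,665.85
Ending inventory: 45 @ $10.35 + 25 @ $11.20 + 40 @ $12.05 + 103 @ $11.95 = $2,458.60
Check: goods available $13,124.45 = COGS $10,665.85 + ending $2,458.60

Ending inventory = $2,458.60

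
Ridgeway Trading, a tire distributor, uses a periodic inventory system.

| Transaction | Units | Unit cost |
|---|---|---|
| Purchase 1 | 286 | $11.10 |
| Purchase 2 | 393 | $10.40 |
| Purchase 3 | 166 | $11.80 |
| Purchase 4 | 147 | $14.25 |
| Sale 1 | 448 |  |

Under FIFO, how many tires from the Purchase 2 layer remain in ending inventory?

Sale 1 (448) [FIFO — oldest first]: 286 @ $11.10 + 162 @ $10.40 = $4,859.40
Ending inventory: 231 @ $10.40 + 166 @ $11.80 + 147 @ $14.25 = $6,455.95

231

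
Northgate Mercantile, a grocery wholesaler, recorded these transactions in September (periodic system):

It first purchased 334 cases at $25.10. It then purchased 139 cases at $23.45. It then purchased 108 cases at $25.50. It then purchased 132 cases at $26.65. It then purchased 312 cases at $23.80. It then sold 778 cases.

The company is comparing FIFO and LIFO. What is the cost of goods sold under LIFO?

FIFO COGS: 334 @ $25.10 + 139 @ $23.45 + 108 @ $25.50 + 132 @ $26.65 + 65 @ $23.80 = $19,461.75
LIFO COGS: 312 @ $23.80 + 132 @ $26.65 + 108 @ $25.50 + 139 @ $23.45 + 87 @ $25.10 = $19,140.65

COGS = $19,140.65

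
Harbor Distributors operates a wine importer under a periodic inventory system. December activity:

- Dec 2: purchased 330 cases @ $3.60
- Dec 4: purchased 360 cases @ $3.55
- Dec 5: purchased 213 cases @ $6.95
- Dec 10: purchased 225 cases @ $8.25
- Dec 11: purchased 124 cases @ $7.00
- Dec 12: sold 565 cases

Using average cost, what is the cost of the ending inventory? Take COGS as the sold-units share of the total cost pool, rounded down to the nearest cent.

Dec 12, sell 565: 565/1252 × $6,670.60 → $3,010.29
Ending inventory (cost pool remaining) = $3,660.31

Ending inventory = $3,660.31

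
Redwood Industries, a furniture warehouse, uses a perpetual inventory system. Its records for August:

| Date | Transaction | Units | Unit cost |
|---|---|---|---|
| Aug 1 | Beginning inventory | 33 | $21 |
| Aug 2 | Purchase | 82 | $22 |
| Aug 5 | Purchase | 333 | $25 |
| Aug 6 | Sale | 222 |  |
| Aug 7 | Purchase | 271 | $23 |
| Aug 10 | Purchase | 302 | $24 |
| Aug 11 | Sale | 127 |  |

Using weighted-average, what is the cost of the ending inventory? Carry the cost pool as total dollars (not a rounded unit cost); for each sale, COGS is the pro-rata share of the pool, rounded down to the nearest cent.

After Aug 1: 33 on hand, pool $693.00 (≈ $21.0000 each)
After Aug 2: 115 on hand, pool $2,497.00 (≈ $21.7130 each)
After Aug 5: 448 on hand, pool $10,822.00 (≈ $24.1562 each)
Aug 6, sell 222: 222/448 × $10,822.00 → $5,362.68
After Aug 7: 497 on hand, pool $11,692.32 (≈ $23.5258 each)
After Aug 10: 799 on hand, pool $18,940.32 (≈ $23.7050 each)
Aug 11, sell 127: 127/799 × $18,940.32 → $3,010.53
Total COGS = $5,362.68 + $3,010.53 = $8,373.21
Ending inventory (cost pool remaining) = $15,929.79

Ending inventory = $15,929.79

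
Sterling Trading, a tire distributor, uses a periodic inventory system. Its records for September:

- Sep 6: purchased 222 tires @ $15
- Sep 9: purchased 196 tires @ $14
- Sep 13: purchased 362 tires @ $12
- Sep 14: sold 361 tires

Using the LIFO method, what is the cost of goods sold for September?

COGS = $4,332

Sep 14, 361 sold [LIFO — newest first]: 361 @ $12 = $4,332
Ending inventory: 222 @ $15 + 196 @ $14 + 1 @ $12 = $6,086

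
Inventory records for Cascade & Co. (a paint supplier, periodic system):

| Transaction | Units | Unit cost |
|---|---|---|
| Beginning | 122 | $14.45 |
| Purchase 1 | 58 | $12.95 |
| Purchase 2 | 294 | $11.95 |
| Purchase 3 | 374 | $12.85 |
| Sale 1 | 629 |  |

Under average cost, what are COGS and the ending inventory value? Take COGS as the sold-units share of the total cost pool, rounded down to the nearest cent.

COGS = $8,035.47; ending inventory = $2,797.73

Sale 1, sell 629: 629/848 × $10,833.20 → $8,035.47
Ending inventory (cost pool remaining) = $2,797.73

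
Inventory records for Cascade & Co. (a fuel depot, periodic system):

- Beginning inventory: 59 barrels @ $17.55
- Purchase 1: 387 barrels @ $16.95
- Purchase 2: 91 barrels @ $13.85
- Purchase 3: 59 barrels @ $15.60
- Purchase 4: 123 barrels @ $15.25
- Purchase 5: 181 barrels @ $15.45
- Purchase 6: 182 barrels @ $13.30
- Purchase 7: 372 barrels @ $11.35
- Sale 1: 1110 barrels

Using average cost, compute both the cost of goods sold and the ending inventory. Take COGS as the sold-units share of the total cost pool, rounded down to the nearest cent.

Sale 1, sell 1110: 1110/1454 × $21,090.85 → $16,100.99
Ending inventory (cost pool remaining) = $4,989.86

COGS = $16,100.99; ending inventory = $4,989.86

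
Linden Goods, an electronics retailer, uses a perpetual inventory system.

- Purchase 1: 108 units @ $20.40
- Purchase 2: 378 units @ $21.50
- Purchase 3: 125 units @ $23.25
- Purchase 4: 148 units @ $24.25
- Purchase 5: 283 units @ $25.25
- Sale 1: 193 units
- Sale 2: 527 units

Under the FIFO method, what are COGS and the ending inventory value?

COGS = $15,879.70; ending inventory = $8,091.50

Sale 1 (193) [FIFO — oldest first]: 108 @ $20.40 + 85 @ $21.50 = $4,030.70
Sale 2 (527) [FIFO — oldest first]: 293 @ $21.50 + 125 @ $23.25 + 109 @ $24.25 = $11,849.00
Total COGS = $4,030.70 + $11,849.00 = $15,879.70
Ending inventory: 39 @ $24.25 + 283 @ $25.25 = $8,091.50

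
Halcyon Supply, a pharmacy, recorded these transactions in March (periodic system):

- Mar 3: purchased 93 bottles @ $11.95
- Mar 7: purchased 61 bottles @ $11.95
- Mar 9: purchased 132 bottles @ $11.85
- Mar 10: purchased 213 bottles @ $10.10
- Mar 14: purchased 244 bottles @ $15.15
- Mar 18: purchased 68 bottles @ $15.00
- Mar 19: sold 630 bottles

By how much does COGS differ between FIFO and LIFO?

FIFO COGS: 93 @ $11.95 + 61 @ $11.95 + 132 @ $11.85 + 213 @ $10.10 + 131 @ $15.15 = $7,540.45
LIFO COGS: 68 @ $15.00 + 244 @ $15.15 + 213 @ $10.10 + 105 @ $11.85 = $8,112.15
Difference = |$7,540.45 − $8,112.15| = $571.70

$571.70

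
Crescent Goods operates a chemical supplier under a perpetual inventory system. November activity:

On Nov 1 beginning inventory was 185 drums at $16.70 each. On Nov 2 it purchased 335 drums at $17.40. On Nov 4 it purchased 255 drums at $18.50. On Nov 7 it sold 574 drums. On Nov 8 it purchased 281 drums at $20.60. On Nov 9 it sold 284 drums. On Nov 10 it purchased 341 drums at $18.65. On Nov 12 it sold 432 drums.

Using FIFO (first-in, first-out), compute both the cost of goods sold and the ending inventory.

Nov 7, 574 sold [FIFO — oldest first]: 185 @ $16.70 + 335 @ $17.40 + 54 @ $18.50 = $9,917.50
Nov 9, 284 sold [FIFO — oldest first]: 201 @ $18.50 + 83 @ $20.60 = $5,428.30
Nov 12, 432 sold [FIFO — oldest first]: 198 @ $20.60 + 234 @ $18.65 = $8,442.90
Total COGS = $9,917.50 + $5,428.30 + $8,442.90 = $23,788.70
Ending inventory: 107 @ $18.65 = $1,995.55
Check: goods available $25,784.25 = COGS $23,788.70 + ending $1,995.55

COGS = $23,788.70; ending inventory = $1,995.55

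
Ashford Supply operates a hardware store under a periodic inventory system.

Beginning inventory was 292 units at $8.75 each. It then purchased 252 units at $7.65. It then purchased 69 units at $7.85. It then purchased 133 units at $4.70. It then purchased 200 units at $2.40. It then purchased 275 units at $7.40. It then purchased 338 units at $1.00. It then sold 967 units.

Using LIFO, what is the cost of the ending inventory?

Sale 1 (967) [LIFO — newest first]: 338 @ $1.00 + 275 @ $7.40 + 200 @ $2.40 + 133 @ $4.70 + 21 @ $7.85 = $3,642.95
Ending inventory: 292 @ $8.75 + 252 @ $7.65 + 48 @ $7.85 = $4,859.60
Check: goods available $8,502.55 = COGS $3,642.95 + ending $4,859.60

Ending inventory = $4,859.60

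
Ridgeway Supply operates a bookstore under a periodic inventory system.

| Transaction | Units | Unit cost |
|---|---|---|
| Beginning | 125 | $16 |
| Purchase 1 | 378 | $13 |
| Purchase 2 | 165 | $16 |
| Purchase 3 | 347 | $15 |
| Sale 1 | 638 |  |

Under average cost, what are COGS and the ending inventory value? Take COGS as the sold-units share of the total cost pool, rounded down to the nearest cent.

Sale 1, sell 638: 638/1015 × $14,759.00 → $9,277.08
Ending inventory (cost pool remaining) = $5,481.92

COGS = $9,277.08; ending inventory = $5,481.92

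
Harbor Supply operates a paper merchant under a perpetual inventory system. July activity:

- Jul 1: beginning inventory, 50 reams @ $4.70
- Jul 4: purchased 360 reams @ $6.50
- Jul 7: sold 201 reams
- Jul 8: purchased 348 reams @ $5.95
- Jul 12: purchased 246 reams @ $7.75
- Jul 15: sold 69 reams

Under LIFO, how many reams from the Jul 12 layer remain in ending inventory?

Jul 7, 201 sold [LIFO — newest first]: 201 @ $6.50 = $1,306.50
Jul 15, 69 sold [LIFO — newest first]: 69 @ $7.75 = $534.75
Total COGS = $1,306.50 + $534.75 = $1,841.25
Ending inventory: 50 @ $4.70 + 159 @ $6.50 + 348 @ $5.95 + 177 @ $7.75 = $4,710.85

177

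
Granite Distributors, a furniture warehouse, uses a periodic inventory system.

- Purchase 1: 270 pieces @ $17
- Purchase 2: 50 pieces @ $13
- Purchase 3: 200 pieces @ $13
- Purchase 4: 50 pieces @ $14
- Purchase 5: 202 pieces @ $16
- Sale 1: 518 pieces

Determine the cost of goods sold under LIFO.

Sale 1 (518) [LIFO — newest first]: 202 @ $16 + 50 @ $14 + 200 @ $13 + 50 @ $13 + 16 @ $17 = $7,454
Ending inventory: 254 @ $17 = $4,318
Check: goods available $11,772 = COGS $7,454 + ending $4,318

COGS = $7,454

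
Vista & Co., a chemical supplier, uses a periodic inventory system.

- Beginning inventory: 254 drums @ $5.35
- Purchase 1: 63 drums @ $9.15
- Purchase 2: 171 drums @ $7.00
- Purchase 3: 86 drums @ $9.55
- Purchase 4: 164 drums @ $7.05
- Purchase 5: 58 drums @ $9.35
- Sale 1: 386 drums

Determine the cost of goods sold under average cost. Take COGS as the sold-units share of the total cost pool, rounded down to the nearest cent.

COGS = $2,740.86

Sale 1, sell 386: 386/796 × $5,652.15 → $2,740.86
Ending inventory (cost pool remaining) = $2,911.29
Check: goods available $5,652.15 = COGS $2,740.86 + ending $2,911.29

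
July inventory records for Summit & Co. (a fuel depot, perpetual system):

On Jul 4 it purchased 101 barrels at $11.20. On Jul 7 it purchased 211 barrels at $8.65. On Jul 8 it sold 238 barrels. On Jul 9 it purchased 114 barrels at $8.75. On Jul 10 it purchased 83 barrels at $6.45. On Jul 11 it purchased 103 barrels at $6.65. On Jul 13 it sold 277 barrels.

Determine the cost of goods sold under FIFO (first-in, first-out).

Jul 8, 238 sold [FIFO — oldest first]: 101 @ $11.20 + 137 @ $8.65 = $2,316.25
Jul 13, 277 sold [FIFO — oldest first]: 74 @ $8.65 + 114 @ $8.75 + 83 @ $6.45 + 6 @ $6.65 = $2,212.85
Total COGS = $2,316.25 + $2,212.85 = $4,529.10
Ending inventory: 97 @ $6.65 = $645.05

COGS = $4,529.10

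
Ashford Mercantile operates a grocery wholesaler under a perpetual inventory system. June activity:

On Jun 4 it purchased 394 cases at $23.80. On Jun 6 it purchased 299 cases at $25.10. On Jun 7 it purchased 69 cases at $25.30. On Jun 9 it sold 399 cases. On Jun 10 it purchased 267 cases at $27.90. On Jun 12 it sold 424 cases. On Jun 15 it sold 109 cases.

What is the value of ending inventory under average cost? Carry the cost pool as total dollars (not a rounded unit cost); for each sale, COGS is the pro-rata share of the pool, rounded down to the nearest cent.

After Jun 4: 394 on hand, pool $9,377.20 (≈ $23.8000 each)
After Jun 6: 693 on hand, pool $16,882.10 (≈ $24.3609 each)
After Jun 7: 762 on hand, pool $18,627.80 (≈ $24.4459 each)
Jun 9, sell 399: 399/762 × $18,627.80 → $9,753.92
After Jun 10: 630 on hand, pool $16,323.18 (≈ $25.9098 each)
Jun 12, sell 424: 424/630 × $16,323.18 → $10,985.75
Jun 15, sell 109: 109/206 × $5,337.43 → $2,824.17
Total COGS = $9,753.92 + $10,985.75 + $2,824.17 = $23,563.84
Ending inventory (cost pool remaining) = $2,513.26

Ending inventory = $2,513.26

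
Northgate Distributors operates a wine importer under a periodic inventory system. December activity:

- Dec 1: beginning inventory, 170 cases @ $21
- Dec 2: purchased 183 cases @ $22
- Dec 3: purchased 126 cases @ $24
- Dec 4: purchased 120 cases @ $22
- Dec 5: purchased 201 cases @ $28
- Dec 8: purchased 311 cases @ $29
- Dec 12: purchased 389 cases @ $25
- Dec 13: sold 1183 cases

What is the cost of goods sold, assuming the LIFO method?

COGS = $30,828

Dec 13, 1183 sold [LIFO — newest first]: 389 @ $25 + 311 @ $29 + 201 @ $28 + 120 @ $22 + 126 @ $24 + 36 @ $22 = $30,828
Ending inventory: 170 @ $21 + 147 @ $22 = $6,804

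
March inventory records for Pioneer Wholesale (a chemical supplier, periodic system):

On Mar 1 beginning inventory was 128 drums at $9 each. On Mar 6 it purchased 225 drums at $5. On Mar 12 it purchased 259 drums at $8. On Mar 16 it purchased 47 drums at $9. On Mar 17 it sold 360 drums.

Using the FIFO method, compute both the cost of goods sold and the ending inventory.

Mar 17, 360 sold [FIFO — oldest first]: 128 @ $9 + 225 @ $5 + 7 @ $8 = $2,333
Ending inventory: 252 @ $8 + 47 @ $9 = $2,439

COGS = $2,333; ending inventory = $2,439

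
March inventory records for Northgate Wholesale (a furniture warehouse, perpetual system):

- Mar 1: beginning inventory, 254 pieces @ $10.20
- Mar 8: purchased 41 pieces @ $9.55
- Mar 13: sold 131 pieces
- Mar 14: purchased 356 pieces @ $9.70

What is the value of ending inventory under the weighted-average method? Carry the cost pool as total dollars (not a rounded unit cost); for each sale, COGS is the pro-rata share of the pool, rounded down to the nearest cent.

Ending inventory = $5,111.19

After Mar 1: 254 on hand, pool $2,590.80 (≈ $10.2000 each)
After Mar 8: 295 on hand, pool $2,982.35 (≈ $10.1097 each)
Mar 13, sell 131: 131/295 × $2,982.35 → $1,324.36
After Mar 14: 520 on hand, pool $5,111.19 (≈ $9.8292 each)
Ending inventory (cost pool remaining) = $5,111.19
Check: goods available $6,435.55 = COGS $1,324.36 + ending $5,111.19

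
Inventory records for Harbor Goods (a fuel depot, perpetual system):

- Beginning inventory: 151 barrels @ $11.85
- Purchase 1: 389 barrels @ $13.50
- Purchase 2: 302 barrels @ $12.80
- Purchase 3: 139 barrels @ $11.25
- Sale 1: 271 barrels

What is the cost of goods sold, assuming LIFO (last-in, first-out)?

COGS = $3,253.35

Sale 1 (271) [LIFO — newest first]: 139 @ $11.25 + 132 @ $12.80 = $3,253.35
Ending inventory: 151 @ $11.85 + 389 @ $13.50 + 170 @ $12.80 = $9,216.85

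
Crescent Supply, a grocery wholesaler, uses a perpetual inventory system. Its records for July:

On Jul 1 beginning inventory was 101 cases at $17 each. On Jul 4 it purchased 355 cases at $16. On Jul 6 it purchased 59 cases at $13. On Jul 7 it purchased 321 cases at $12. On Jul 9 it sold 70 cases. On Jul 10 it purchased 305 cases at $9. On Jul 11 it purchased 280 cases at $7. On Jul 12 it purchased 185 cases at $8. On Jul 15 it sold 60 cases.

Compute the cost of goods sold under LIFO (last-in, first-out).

COGS = $1,320

Jul 9, 70 sold [LIFO — newest first]: 70 @ $12 = $840
Jul 15, 60 sold [LIFO — newest first]: 60 @ $8 = $480
Total COGS = $840 + $480 = $1,320
Ending inventory: 101 @ $17 + 355 @ $16 + 59 @ $13 + 251 @ $12 + 305 @ $9 + 280 @ $7 + 125 @ $8 = $16,881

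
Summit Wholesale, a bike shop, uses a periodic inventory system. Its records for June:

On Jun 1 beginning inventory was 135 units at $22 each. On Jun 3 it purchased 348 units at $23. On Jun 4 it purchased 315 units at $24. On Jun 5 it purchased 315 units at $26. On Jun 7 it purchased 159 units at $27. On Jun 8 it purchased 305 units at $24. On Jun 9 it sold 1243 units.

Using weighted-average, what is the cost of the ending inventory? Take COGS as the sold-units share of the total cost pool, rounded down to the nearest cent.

Ending inventory = $8,119.57

Jun 9, sell 1243: 1243/1577 × $38,337.00 → $30,217.43
Ending inventory (cost pool remaining) = $8,119.57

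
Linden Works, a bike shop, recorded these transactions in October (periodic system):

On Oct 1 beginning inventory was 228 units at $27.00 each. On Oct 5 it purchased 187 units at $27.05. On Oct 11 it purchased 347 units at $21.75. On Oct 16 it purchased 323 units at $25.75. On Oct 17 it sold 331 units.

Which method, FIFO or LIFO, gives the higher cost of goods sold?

FIFO

FIFO COGS: 228 @ $27.00 + 103 @ $27.05 = $8,942.15
LIFO COGS: 323 @ $25.75 + 8 @ $21.75 = $8,491.25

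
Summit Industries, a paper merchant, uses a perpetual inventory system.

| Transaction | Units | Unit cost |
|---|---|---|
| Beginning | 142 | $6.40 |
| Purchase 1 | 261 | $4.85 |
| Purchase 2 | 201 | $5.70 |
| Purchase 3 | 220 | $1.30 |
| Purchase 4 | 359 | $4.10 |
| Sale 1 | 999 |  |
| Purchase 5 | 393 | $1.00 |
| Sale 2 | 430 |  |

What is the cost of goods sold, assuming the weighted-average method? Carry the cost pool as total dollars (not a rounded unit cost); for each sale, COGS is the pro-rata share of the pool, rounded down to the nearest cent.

After Beginning: 142 on hand, pool $908.80 (≈ $6.4000 each)
After Purchase 1: 403 on hand, pool $2,174.65 (≈ $5.3962 each)
After Purchase 2: 604 on hand, pool $3,320.35 (≈ $5.4973 each)
After Purchase 3: 824 on hand, pool $3,606.35 (≈ $4.3766 each)
After Purchase 4: 1183 on hand, pool $5,078.25 (≈ $4.2927 each)
Sale 1, sell 999: 999/1183 × $5,078.25 → $4,288.39
After Purchase 5: 577 on hand, pool $1,182.86 (≈ $2.0500 each)
Sale 2, sell 430: 430/577 × $1,182.86 → $881.50
Total COGS = $4,288.39 + $881.50 = $5,169.89
Ending inventory (cost pool remaining) = $301.36

COGS = $5,169.89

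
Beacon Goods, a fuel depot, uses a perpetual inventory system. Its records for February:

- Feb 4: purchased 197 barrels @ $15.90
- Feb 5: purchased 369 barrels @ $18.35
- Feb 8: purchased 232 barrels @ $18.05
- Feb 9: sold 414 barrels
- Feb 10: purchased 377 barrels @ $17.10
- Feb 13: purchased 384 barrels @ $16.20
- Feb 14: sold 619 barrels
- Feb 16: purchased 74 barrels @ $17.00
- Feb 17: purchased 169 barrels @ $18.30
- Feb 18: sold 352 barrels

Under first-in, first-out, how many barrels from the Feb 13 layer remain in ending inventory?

Feb 9, 414 sold [FIFO — oldest first]: 197 @ $15.90 + 217 @ $18.35 = $7,114.25
Feb 14, 619 sold [FIFO — oldest first]: 152 @ $18.35 + 232 @ $18.05 + 235 @ $17.10 = $10,995.30
Feb 18, 352 sold [FIFO — oldest first]: 142 @ $17.10 + 210 @ $16.20 = $5,830.20
Total COGS = $7,114.25 + $10,995.30 + $5,830.20 = $23,939.75
Ending inventory: 174 @ $16.20 + 74 @ $17.00 + 169 @ $18.30 = $7,169.50

174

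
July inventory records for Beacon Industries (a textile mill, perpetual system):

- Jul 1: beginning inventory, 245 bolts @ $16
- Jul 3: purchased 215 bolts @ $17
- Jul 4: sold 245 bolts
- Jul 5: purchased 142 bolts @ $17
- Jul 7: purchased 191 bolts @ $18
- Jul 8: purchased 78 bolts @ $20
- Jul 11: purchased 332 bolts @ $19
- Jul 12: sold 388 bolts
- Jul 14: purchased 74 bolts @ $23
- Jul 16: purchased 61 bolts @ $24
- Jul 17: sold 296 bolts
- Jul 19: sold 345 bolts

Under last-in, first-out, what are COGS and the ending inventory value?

Jul 4, 245 sold [LIFO — newest first]: 215 @ $17 + 30 @ $16 = $4,135
Jul 12, 388 sold [LIFO — newest first]: 332 @ $19 + 56 @ $20 = $7,428
Jul 17, 296 sold [LIFO — newest first]: 61 @ $24 + 74 @ $23 + 22 @ $20 + 139 @ $18 = $6,108
Jul 19, 345 sold [LIFO — newest first]: 52 @ $18 + 142 @ $17 + 151 @ $16 = $5,766
Total COGS = $4,135 + $7,428 + $6,108 + $5,766 = $23,437
Ending inventory: 64 @ $16 = $1,024
Check: goods available $24,461 = COGS $23,437 + ending $1,024

COGS = $23,437; ending inventory = $1,024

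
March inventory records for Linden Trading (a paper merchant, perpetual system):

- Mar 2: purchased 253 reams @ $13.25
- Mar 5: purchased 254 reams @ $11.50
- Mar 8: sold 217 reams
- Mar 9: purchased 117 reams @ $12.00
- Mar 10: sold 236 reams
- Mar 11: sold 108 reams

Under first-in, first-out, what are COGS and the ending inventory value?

COGS = $6,921.25; ending inventory = $756.00

Mar 8, 217 sold [FIFO — oldest first]: 217 @ $13.25 = $2,875.25
Mar 10, 236 sold [FIFO — oldest first]: 36 @ $13.25 + 200 @ $11.50 = $2,777.00
Mar 11, 108 sold [FIFO — oldest first]: 54 @ $11.50 + 54 @ $12.00 = $1,269.00
Total COGS = $2,875.25 + $2,777.00 + $1,269.00 = $6,921.25
Ending inventory: 63 @ $12.00 = $756.00
Check: goods available $7,677.25 = COGS $6,921.25 + ending $756.00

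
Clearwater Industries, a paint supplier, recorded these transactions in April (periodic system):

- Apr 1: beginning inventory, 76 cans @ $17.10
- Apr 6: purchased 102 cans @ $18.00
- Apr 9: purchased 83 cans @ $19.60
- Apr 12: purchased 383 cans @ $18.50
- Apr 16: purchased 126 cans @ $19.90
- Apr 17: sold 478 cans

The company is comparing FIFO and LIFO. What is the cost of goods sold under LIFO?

COGS = $9,019.40

FIFO COGS: 76 @ $17.10 + 102 @ $18.00 + 83 @ $19.60 + 217 @ $18.50 = $8,776.90
LIFO COGS: 126 @ $19.90 + 352 @ $18.50 = $9,019.40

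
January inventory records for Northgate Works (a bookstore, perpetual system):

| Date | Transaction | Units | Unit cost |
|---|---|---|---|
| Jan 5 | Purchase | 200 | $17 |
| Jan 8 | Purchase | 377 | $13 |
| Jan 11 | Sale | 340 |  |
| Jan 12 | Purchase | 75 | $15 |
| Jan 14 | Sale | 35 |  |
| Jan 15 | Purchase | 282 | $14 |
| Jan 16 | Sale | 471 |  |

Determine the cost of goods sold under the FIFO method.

COGS = $12,142

Jan 11, 340 sold [FIFO — oldest first]: 200 @ $17 + 140 @ $13 = $5,220
Jan 14, 35 sold [FIFO — oldest first]: 35 @ $13 = $455
Jan 16, 471 sold [FIFO — oldest first]: 202 @ $13 + 75 @ $15 + 194 @ $14 = $6,467
Total COGS = $5,220 + $455 + $6,467 = $12,142
Ending inventory: 88 @ $14 = $1,232
Check: goods available $13,374 = COGS $12,142 + ending $1,232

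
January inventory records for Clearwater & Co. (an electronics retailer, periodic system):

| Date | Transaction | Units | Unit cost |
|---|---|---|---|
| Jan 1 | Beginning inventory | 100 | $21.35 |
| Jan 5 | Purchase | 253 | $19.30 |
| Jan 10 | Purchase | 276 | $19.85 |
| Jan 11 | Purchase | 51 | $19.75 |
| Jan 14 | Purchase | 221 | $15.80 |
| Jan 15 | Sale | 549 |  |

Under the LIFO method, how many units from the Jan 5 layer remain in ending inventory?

252

Jan 15, 549 sold [LIFO — newest first]: 221 @ $15.80 + 51 @ $19.75 + 276 @ $19.85 + 1 @ $19.30 = $9,996.95
Ending inventory: 100 @ $21.35 + 252 @ $19.30 = $6,998.60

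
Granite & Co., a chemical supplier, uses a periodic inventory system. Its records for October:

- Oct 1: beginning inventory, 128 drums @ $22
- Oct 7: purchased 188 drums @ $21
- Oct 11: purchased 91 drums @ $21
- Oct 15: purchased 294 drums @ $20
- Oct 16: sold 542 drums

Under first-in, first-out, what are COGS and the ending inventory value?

Oct 16, 542 sold [FIFO — oldest first]: 128 @ $22 + 188 @ $21 + 91 @ $21 + 135 @ $20 = $11,375
Ending inventory: 159 @ $20 = $3,180
Check: goods available $14,555 = COGS $11,375 + ending $3,180

COGS = $11,375; ending inventory = $3,180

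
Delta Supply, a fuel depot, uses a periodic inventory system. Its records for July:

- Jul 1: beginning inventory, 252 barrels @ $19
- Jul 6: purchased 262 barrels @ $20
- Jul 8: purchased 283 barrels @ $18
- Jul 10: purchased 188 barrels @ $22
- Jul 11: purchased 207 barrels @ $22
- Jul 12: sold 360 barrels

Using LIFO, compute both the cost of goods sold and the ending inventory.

Jul 12, 360 sold [LIFO — newest first]: 207 @ $22 + 153 @ $22 = $7,920
Ending inventory: 252 @ $19 + 262 @ $20 + 283 @ $18 + 35 @ $22 = $15,892
Check: goods available $23,812 = COGS $7,920 + ending $15,892

COGS = $7,920; ending inventory = $15,892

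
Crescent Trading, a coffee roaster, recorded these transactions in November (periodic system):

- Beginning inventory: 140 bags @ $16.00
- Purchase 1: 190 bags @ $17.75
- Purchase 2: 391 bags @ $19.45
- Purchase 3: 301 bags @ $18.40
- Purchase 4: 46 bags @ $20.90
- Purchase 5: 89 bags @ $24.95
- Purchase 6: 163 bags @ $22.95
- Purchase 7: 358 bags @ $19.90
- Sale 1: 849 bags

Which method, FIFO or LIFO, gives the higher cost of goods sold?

FIFO COGS: 140 @ $16.00 + 190 @ $17.75 + 391 @ $19.45 + 128 @ $18.40 = $15,572.65
LIFO COGS: 358 @ $19.90 + 163 @ $22.95 + 89 @ $24.95 + 46 @ $20.90 + 193 @ $18.40 = $17,598.20

LIFO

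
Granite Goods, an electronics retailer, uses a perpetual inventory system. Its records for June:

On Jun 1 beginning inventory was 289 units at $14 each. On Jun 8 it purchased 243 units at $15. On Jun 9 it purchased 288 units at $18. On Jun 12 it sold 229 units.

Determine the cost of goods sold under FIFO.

Jun 12, 229 sold [FIFO — oldest first]: 229 @ $14 = $3,206
Ending inventory: 60 @ $14 + 243 @ $15 + 288 @ $18 = $9,669

COGS = $3,206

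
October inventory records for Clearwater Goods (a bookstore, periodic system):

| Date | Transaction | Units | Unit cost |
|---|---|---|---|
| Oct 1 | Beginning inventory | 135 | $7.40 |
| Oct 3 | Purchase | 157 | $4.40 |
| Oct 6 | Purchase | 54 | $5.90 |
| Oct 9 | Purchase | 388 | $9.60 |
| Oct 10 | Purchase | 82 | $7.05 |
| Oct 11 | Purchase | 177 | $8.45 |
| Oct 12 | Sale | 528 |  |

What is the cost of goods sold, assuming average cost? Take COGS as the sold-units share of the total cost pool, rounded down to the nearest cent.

Oct 12, sell 528: 528/993 × $7,806.95 → $4,151.12
Ending inventory (cost pool remaining) = $3,655.83
Check: goods available $7,806.95 = COGS $4,151.12 + ending $3,655.83

COGS = $4,151.12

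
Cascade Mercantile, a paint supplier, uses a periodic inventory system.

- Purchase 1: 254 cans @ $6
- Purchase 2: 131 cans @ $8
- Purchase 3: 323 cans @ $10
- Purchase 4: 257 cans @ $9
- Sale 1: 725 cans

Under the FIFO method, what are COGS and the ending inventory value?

COGS = $5,955; ending inventory = $2,160

Sale 1 (725) [FIFO — oldest first]: 254 @ $6 + 131 @ $8 + 323 @ $10 + 17 @ $9 = $5,955
Ending inventory: 240 @ $9 = $2,160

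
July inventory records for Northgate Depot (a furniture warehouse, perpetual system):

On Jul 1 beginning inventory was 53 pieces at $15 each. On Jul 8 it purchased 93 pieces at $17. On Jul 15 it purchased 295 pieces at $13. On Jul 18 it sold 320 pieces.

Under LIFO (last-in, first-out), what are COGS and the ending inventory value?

Jul 18, 320 sold [LIFO — newest first]: 295 @ $13 + 25 @ $17 = $4,260
Ending inventory: 53 @ $15 + 68 @ $17 = $1,951

COGS = $4,260; ending inventory = $1,951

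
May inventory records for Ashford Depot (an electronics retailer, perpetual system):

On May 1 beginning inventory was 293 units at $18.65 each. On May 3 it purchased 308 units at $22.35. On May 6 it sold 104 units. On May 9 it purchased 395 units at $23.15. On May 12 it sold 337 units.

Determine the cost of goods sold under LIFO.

COGS = $10,125.95

May 6, 104 sold [LIFO — newest first]: 104 @ $22.35 = $2,324.40
May 12, 337 sold [LIFO — newest first]: 337 @ $23.15 = $7,801.55
Total COGS = $2,324.40 + $7,801.55 = $10,125.95
Ending inventory: 293 @ $18.65 + 204 @ $22.35 + 58 @ $23.15 = $11,366.55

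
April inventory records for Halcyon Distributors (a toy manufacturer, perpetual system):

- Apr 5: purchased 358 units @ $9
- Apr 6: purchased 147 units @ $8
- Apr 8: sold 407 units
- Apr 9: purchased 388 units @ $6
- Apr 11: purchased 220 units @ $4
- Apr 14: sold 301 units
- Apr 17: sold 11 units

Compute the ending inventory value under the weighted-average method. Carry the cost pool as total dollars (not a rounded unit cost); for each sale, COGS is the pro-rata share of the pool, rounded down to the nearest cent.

After Apr 5: 358 on hand, pool $3,222.00 (≈ $9.0000 each)
After Apr 6: 505 on hand, pool $4,398.00 (≈ $8.7089 each)
Apr 8, sell 407: 407/505 × $4,398.00 → $3,544.52
After Apr 9: 486 on hand, pool $3,181.48 (≈ $6.5463 each)
After Apr 11: 706 on hand, pool $4,061.48 (≈ $5.7528 each)
Apr 14, sell 301: 301/706 × $4,061.48 → $1,731.59
Apr 17, sell 11: 11/405 × $2,329.89 → $63.28
Total COGS = $3,544.52 + $1,731.59 + $63.28 = $5,339.39
Ending inventory (cost pool remaining) = $2,266.61
Check: goods available $7,606.00 = COGS $5,339.39 + ending $2,266.61

Ending inventory = $2,266.61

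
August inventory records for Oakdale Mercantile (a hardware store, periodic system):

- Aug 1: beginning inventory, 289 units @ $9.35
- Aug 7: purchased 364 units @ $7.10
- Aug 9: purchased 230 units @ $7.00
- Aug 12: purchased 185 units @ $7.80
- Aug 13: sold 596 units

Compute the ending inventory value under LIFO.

Aug 13, 596 sold [LIFO — newest first]: 185 @ $7.80 + 230 @ $7.00 + 181 @ $7.10 = $4,338.10
Ending inventory: 289 @ $9.35 + 183 @ $7.10 = $4,001.45
Check: goods available $8,339.55 = COGS $4,338.10 + ending $4,001.45

Ending inventory = $4,001.45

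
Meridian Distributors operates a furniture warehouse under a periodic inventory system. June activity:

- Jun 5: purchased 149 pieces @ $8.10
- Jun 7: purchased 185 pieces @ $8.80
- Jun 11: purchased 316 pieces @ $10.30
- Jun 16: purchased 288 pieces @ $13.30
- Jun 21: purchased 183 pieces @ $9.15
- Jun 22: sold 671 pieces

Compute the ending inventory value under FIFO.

Jun 22, 671 sold [FIFO — oldest first]: 149 @ $8.10 + 185 @ $8.80 + 316 @ $10.30 + 21 @ $13.30 = $6,369.00
Ending inventory: 267 @ $13.30 + 183 @ $9.15 = $5,225.55
Check: goods available $11,594.55 = COGS $6,369.00 + ending $5,225.55

Ending inventory = $5,225.55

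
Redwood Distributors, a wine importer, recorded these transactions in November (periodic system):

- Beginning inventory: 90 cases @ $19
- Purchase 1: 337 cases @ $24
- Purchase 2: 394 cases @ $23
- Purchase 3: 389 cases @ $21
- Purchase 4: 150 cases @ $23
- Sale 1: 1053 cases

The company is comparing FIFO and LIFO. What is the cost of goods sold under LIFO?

COGS = $23,561

FIFO COGS: 90 @ $19 + 337 @ $24 + 394 @ $23 + 232 @ $21 = $23,732
LIFO COGS: 150 @ $23 + 389 @ $21 + 394 @ $23 + 120 @ $24 = $23,561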